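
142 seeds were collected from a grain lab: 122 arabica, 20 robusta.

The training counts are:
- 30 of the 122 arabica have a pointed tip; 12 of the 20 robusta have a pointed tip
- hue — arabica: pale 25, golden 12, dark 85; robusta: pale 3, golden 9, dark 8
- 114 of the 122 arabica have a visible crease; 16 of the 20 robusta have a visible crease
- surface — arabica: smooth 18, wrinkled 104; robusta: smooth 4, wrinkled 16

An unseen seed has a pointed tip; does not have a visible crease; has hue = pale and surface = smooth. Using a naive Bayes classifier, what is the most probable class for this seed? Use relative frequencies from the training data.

robusta

arabica: (122/142) × (30/122) × (25/122) × (8/122) × (18/122) ≈ 0.000418847
robusta: (20/142) × (12/20) × (3/20) × (4/20) × (4/20) ≈ 0.000507042
Highest score → robusta.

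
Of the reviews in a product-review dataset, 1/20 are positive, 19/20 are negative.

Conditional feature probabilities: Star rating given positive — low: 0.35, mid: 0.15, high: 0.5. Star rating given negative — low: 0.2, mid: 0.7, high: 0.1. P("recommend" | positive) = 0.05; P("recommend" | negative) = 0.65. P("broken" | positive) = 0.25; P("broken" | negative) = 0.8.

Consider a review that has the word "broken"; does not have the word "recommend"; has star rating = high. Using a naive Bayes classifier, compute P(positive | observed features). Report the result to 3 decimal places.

0.182

positive: 0.05 × 0.5 × (1−0.05) × 0.25 = 0.0059375
negative: 0.95 × 0.1 × (1−0.65) × 0.8 = 0.0266
P(positive | x) = 0.0059375 / 0.0325375 ≈ 0.182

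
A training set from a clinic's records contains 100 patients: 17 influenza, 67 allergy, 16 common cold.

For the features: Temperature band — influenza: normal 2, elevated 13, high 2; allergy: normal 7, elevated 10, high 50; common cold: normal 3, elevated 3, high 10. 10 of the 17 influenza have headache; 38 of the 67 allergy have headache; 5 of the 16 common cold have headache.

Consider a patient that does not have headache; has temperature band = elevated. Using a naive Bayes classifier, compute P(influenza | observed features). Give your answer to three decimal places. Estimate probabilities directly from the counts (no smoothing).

0.456

influenza: (17/100) × (13/17) × (7/17) ≈ 0.0535294
allergy: (67/100) × (10/67) × (29/67) ≈ 0.0432836
common cold: (16/100) × (3/16) × (11/16) = 0.020625
P(influenza | x) = 0.0535294 / 0.117438 ≈ 0.456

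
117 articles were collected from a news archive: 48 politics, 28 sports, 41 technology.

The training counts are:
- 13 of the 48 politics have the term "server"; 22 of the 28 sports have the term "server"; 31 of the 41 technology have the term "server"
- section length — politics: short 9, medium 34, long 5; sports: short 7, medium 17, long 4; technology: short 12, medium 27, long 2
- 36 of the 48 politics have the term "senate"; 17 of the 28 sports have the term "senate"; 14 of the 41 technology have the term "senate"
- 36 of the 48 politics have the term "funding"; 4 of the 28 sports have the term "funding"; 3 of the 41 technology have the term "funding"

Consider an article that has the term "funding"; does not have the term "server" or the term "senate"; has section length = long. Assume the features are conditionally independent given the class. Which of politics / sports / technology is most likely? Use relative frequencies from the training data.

politics

politics: (48/117) × (35/48) × (5/48) × (12/48) × (36/48) ≈ 0.00584268
sports: (28/117) × (6/28) × (4/28) × (11/28) × (4/28) ≈ 0.000411153
technology: (41/117) × (10/41) × (2/41) × (27/41) × (3/41) ≈ 0.000200899
Highest score → politics.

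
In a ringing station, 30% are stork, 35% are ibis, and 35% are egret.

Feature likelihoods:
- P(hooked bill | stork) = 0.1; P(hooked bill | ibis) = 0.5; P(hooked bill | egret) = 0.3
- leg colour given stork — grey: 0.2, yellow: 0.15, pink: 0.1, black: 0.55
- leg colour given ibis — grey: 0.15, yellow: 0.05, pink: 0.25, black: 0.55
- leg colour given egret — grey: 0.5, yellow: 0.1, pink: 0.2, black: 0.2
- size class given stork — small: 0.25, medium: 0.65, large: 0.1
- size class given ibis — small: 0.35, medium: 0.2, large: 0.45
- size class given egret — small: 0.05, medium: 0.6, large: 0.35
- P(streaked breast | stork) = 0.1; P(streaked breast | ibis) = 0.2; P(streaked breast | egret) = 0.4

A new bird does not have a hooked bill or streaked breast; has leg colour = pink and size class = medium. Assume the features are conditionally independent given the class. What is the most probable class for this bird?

stork: 0.3 × (1−0.1) × 0.1 × 0.65 × (1−0.1) = 0.015795
ibis: 0.35 × (1−0.5) × 0.25 × 0.2 × (1−0.2) = 0.007
egret: 0.35 × (1−0.3) × 0.2 × 0.6 × (1−0.4) = 0.01764
Highest score → egret.

egret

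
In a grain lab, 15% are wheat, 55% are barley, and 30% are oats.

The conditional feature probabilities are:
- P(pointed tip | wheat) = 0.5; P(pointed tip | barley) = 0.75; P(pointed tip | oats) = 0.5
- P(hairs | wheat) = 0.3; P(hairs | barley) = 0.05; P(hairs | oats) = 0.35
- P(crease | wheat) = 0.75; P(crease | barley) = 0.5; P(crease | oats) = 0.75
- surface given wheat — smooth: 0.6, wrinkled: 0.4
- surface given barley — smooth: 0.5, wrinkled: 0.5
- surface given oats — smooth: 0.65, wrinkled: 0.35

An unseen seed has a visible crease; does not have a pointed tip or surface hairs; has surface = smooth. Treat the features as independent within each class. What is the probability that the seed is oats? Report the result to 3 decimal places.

wheat: 0.15 × (1−0.5) × (1−0.3) × 0.75 × 0.6 = 0.023625
barley: 0.55 × (1−0.75) × (1−0.05) × 0.5 × 0.5 = 0.03265625
oats: 0.3 × (1−0.5) × (1−0.35) × 0.75 × 0.65 = 0.04753125
P(oats | x) = 0.04753125 / 0.1038125 ≈ 0.458

0.458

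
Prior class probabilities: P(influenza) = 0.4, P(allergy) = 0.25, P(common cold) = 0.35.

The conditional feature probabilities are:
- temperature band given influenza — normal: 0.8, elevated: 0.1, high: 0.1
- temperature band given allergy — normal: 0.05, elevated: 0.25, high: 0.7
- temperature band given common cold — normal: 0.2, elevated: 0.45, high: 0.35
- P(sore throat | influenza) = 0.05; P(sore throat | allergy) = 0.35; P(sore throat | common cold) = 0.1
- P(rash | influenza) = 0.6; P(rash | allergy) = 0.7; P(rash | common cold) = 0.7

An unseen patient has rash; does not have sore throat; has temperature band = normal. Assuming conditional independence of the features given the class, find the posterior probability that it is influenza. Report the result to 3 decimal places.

influenza: 0.4 × 0.8 × (1−0.05) × 0.6 = 0.1824
allergy: 0.25 × 0.05 × (1−0.35) × 0.7 = 0.0056875
common cold: 0.35 × 0.2 × (1−0.1) × 0.7 = 0.0441
P(influenza | x) = 0.1824 / 0.2321875 ≈ 0.786

0.786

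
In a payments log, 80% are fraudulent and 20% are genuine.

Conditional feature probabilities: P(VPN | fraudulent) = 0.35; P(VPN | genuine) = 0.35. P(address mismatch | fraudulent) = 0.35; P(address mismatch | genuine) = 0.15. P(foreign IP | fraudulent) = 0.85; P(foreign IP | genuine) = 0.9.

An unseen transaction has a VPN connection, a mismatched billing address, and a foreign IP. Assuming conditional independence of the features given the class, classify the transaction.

fraudulent

fraudulent: 0.8 × 0.35 × 0.35 × 0.85 = 0.0833
genuine: 0.2 × 0.35 × 0.15 × 0.9 = 0.00945
Highest score → fraudulent.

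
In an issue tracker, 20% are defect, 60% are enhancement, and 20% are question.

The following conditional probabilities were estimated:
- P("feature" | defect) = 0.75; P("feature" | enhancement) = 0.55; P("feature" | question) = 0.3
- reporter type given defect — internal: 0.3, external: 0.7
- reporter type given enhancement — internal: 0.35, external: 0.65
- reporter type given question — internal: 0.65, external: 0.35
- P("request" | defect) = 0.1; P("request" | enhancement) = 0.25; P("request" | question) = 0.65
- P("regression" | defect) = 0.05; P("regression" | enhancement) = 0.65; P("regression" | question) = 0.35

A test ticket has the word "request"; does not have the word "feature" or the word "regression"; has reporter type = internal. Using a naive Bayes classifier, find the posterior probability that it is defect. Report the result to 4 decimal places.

0.0296

defect: 0.2 × (1−0.75) × 0.3 × 0.1 × (1−0.05) = 0.001425
enhancement: 0.6 × (1−0.55) × 0.35 × 0.25 × (1−0.65) = 0.00826875
question: 0.2 × (1−0.3) × 0.65 × 0.65 × (1−0.35) = 0.0384475
P(defect | x) = 0.001425 / 0.04814125 ≈ 0.0296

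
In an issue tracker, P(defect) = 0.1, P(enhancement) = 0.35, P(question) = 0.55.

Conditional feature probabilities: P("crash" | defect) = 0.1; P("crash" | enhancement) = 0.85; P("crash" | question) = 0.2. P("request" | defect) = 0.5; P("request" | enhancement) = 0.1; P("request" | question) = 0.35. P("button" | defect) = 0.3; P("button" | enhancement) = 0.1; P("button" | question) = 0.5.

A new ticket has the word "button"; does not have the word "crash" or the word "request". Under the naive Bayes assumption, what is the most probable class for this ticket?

defect: 0.1 × (1−0.1) × (1−0.5) × 0.3 = 0.0135
enhancement: 0.35 × (1−0.85) × (1−0.1) × 0.1 = 0.004725
question: 0.55 × (1−0.2) × (1−0.35) × 0.5 = 0.143
Highest score → question.

question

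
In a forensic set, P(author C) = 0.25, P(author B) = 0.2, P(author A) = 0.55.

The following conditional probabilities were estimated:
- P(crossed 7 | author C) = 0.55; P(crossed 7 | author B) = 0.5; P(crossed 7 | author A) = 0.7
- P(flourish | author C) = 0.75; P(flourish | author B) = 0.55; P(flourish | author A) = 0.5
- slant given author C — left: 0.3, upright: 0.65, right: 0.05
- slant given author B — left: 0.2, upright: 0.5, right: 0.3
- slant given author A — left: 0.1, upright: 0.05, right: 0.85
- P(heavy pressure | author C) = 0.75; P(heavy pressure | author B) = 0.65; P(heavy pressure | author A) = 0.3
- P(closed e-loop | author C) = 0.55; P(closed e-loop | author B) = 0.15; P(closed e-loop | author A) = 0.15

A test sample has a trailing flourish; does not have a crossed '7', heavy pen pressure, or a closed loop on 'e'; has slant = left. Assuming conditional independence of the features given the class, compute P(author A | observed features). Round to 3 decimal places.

author C: 0.25 × (1−0.55) × 0.75 × 0.3 × (1−0.75) × (1−0.55) = 0.00284765625
author B: 0.2 × (1−0.5) × 0.55 × 0.2 × (1−0.65) × (1−0.15) = 0.0032725
author A: 0.55 × (1−0.7) × 0.5 × 0.1 × (1−0.3) × (1−0.15) = 0.00490875
P(author A | x) = 0.00490875 / 0.01102890625 ≈ 0.445

0.445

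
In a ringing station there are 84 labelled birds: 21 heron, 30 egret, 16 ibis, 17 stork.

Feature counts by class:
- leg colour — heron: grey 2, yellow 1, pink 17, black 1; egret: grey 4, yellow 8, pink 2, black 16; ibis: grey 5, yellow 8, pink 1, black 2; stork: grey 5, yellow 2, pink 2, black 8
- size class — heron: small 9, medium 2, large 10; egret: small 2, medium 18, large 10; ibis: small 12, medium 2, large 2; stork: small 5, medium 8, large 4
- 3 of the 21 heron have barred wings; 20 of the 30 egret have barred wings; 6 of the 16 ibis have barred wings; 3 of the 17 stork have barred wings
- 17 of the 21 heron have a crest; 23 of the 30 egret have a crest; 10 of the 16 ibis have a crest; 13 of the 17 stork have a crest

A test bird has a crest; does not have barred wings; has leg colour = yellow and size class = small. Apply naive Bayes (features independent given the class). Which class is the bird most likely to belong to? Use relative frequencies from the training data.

heron: (21/84) × (1/21) × (9/21) × (18/21) × (17/21) ≈ 0.00354019
egret: (30/84) × (8/30) × (2/30) × (10/30) × (23/30) ≈ 0.00162257
ibis: (16/84) × (8/16) × (12/16) × (10/16) × (10/16) ≈ 0.0279018
stork: (17/84) × (2/17) × (5/17) × (14/17) × (13/17) ≈ 0.00441007
Highest score → ibis.

ibis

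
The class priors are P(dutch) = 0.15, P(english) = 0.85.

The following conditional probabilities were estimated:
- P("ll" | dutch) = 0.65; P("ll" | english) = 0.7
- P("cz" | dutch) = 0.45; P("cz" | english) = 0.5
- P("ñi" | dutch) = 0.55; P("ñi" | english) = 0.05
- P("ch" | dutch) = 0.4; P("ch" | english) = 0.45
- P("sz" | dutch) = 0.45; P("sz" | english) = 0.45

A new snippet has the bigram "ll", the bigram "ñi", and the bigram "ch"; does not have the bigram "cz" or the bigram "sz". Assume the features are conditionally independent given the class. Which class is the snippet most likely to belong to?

dutch

dutch: 0.15 × 0.65 × (1−0.45) × 0.55 × 0.4 × (1−0.45) = 0.006488625
english: 0.85 × 0.7 × (1−0.5) × 0.05 × 0.45 × (1−0.45) = 0.0036815625
Highest score → dutch.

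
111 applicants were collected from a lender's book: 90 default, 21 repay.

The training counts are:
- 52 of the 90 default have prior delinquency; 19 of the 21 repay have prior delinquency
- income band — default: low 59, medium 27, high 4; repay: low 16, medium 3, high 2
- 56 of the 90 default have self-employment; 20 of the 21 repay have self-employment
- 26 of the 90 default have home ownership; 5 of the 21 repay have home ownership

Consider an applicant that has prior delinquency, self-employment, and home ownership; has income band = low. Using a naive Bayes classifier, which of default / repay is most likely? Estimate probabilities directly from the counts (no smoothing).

default

default: (90/111) × (52/90) × (59/90) × (56/90) × (26/90) ≈ 0.0552035
repay: (21/111) × (19/21) × (16/21) × (20/21) × (5/21) ≈ 0.0295728
Highest score → default.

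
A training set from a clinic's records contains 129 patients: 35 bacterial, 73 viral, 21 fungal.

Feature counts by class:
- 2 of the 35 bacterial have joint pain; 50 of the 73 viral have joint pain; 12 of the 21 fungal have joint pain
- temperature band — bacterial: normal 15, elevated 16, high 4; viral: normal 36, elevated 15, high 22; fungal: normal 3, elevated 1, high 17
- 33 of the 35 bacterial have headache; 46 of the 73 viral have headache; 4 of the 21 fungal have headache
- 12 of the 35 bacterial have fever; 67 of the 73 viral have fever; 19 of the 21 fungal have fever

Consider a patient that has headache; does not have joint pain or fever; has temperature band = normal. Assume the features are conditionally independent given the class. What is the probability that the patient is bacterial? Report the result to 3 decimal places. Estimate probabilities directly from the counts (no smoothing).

0.935

bacterial: (35/129) × (33/35) × (15/35) × (33/35) × (23/35) ≈ 0.0679287
viral: (73/129) × (23/73) × (36/73) × (46/73) × (6/73) ≈ 0.00455388
fungal: (21/129) × (9/21) × (3/21) × (4/21) × (2/21) ≈ 0.000180803
P(bacterial | x) = 0.0679287 / 0.072663383 ≈ 0.935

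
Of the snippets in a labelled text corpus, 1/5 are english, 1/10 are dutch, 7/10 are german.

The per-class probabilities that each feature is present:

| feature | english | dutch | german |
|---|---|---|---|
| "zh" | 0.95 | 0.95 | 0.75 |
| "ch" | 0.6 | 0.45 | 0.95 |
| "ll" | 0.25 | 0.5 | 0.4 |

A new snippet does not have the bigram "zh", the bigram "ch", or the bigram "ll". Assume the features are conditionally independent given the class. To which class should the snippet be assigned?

english: 0.2 × (1−0.95) × (1−0.6) × (1−0.25) = 0.003
dutch: 0.1 × (1−0.95) × (1−0.45) × (1−0.5) = 0.001375
german: 0.7 × (1−0.75) × (1−0.95) × (1−0.4) = 0.00525
Highest score → german.

german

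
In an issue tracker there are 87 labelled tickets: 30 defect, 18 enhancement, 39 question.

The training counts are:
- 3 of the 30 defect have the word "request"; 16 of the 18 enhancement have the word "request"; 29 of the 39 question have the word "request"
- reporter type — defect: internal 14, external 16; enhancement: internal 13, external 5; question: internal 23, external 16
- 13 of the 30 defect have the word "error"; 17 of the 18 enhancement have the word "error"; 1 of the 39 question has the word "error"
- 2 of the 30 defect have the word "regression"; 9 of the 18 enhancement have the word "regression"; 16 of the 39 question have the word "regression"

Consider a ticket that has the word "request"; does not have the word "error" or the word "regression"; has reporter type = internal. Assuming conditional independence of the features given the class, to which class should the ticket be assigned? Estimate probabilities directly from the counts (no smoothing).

question

defect: (30/87) × (3/30) × (14/30) × (17/30) × (28/30) ≈ 0.00851086
enhancement: (18/87) × (16/18) × (13/18) × (1/18) × (9/18) ≈ 0.00368951
question: (39/87) × (29/39) × (23/39) × (38/39) × (23/39) ≈ 0.11296
Highest score → question.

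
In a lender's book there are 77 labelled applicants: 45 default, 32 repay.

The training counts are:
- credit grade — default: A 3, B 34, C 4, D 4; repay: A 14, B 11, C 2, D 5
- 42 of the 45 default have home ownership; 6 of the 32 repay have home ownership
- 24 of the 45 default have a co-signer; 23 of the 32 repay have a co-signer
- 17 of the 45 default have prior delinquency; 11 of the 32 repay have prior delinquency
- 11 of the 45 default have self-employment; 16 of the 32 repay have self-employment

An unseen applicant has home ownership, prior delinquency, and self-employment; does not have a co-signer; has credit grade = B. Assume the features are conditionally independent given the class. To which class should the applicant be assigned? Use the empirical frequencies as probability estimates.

default

default: (45/77) × (34/45) × (42/45) × (21/45) × (17/45) × (11/45) ≈ 0.0177602
repay: (32/77) × (11/32) × (6/32) × (9/32) × (11/32) × (16/32) ≈ 0.00129482
Highest score → default.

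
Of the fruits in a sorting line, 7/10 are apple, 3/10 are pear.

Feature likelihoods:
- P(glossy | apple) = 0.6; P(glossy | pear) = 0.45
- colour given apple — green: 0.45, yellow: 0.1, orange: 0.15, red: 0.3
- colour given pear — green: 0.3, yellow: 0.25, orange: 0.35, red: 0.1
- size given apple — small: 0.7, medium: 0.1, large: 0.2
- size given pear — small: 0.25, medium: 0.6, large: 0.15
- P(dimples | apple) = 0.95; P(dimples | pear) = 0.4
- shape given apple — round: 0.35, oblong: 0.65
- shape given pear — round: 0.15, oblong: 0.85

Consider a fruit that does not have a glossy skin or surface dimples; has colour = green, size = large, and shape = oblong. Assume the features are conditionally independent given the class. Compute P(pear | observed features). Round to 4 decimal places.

0.8222

apple: 0.7 × (1−0.6) × 0.45 × 0.2 × (1−0.95) × 0.65 = 0.000819
pear: 0.3 × (1−0.45) × 0.3 × 0.15 × (1−0.4) × 0.85 = 0.00378675
P(pear | x) = 0.00378675 / 0.00460575 ≈ 0.8222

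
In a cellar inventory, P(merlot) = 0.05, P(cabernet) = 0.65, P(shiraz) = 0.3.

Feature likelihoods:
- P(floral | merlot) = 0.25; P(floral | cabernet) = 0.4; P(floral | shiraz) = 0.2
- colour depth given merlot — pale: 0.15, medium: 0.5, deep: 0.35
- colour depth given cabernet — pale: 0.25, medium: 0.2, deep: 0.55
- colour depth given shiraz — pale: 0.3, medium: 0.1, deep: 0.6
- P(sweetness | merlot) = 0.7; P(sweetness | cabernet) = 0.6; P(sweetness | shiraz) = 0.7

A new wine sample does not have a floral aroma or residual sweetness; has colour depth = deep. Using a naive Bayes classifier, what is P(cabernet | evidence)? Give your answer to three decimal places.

merlot: 0.05 × (1−0.25) × 0.35 × (1−0.7) = 0.0039375
cabernet: 0.65 × (1−0.4) × 0.55 × (1−0.6) = 0.0858
shiraz: 0.3 × (1−0.2) × 0.6 × (1−0.7) = 0.0432
P(cabernet | x) = 0.0858 / 0.1329375 ≈ 0.645

0.645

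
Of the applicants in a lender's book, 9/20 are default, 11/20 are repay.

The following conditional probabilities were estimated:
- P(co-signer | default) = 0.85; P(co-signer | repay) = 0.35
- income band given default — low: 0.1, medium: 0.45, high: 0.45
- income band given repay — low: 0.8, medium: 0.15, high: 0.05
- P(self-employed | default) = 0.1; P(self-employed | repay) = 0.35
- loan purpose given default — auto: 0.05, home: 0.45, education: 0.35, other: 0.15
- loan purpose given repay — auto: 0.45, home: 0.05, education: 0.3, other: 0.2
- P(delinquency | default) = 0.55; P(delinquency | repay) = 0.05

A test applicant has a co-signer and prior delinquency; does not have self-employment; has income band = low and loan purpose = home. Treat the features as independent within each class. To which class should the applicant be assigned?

default

default: 0.45 × 0.85 × 0.1 × (1−0.1) × 0.45 × 0.55 = 0.0085201875
repay: 0.55 × 0.35 × 0.8 × (1−0.35) × 0.05 × 0.05 = 0.00025025
Highest score → default.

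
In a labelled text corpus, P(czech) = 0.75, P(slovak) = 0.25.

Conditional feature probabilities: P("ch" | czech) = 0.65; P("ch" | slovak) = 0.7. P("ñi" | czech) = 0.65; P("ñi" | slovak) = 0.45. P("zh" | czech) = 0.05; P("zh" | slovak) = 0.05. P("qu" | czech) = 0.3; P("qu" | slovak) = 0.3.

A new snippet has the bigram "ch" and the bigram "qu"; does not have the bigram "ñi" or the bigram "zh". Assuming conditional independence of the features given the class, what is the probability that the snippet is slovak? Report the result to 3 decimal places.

0.361

czech: 0.75 × 0.65 × (1−0.65) × (1−0.05) × 0.3 = 0.048628125
slovak: 0.25 × 0.7 × (1−0.45) × (1−0.05) × 0.3 = 0.02743125
P(slovak | x) = 0.02743125 / 0.076059375 ≈ 0.361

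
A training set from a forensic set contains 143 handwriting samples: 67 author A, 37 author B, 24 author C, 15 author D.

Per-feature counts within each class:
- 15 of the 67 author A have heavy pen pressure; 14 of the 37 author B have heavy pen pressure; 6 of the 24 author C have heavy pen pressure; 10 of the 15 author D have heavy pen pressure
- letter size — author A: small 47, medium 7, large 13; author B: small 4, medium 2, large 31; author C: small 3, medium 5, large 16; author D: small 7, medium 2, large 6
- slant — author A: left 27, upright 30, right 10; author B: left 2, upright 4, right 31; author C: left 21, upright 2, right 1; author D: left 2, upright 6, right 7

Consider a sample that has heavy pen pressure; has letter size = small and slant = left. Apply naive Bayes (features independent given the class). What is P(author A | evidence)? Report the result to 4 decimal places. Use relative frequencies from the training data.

author A: (67/143) × (15/67) × (47/67) × (27/67) ≈ 0.0296529
author B: (37/143) × (14/37) × (4/37) × (2/37) ≈ 0.000572109
author C: (24/143) × (6/24) × (3/24) × (21/24) ≈ 0.00458916
author D: (15/143) × (10/15) × (7/15) × (2/15) ≈ 0.0043512
P(author A | x) = 0.0296529 / 0.039165369 ≈ 0.7571

0.7571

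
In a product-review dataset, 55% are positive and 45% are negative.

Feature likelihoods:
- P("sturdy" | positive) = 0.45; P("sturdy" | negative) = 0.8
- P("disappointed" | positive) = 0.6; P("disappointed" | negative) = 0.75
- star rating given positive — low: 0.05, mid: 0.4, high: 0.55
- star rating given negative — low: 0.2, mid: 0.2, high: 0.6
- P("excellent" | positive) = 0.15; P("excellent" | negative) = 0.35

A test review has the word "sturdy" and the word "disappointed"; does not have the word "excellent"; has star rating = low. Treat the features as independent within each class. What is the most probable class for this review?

negative

positive: 0.55 × 0.45 × 0.6 × 0.05 × (1−0.15) = 0.00631125
negative: 0.45 × 0.8 × 0.75 × 0.2 × (1−0.35) = 0.0351
Highest score → negative.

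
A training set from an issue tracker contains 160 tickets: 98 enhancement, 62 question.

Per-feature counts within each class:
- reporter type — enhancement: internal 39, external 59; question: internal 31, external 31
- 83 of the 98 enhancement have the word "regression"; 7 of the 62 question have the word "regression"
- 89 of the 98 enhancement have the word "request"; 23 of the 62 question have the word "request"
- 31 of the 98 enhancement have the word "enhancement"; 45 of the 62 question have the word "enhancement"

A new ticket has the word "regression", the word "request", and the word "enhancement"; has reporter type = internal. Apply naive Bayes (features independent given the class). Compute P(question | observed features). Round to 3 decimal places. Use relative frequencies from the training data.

0.090

enhancement: (98/160) × (39/98) × (83/98) × (89/98) × (31/98) ≈ 0.0593057
question: (62/160) × (31/62) × (7/62) × (23/62) × (45/62) ≈ 0.00588986
P(question | x) = 0.00588986 / 0.06519556 ≈ 0.090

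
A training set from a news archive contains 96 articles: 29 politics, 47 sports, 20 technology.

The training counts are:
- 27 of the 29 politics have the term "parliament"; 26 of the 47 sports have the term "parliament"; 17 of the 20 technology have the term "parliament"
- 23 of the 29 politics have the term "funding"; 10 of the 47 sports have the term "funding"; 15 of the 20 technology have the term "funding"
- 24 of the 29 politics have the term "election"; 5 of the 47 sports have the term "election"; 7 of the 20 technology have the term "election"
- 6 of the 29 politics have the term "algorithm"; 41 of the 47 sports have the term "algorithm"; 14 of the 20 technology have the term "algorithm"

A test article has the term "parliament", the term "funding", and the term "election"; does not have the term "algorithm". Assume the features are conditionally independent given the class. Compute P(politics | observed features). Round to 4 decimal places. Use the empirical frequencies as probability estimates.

0.9086

politics: (29/96) × (27/29) × (23/29) × (24/29) × (23/29) ≈ 0.146408
sports: (47/96) × (26/47) × (10/47) × (5/47) × (6/47) ≈ 0.000782582
technology: (20/96) × (17/20) × (15/20) × (7/20) × (6/20) = 0.0139453125
P(politics | x) = 0.146408 / 0.1611358945 ≈ 0.9086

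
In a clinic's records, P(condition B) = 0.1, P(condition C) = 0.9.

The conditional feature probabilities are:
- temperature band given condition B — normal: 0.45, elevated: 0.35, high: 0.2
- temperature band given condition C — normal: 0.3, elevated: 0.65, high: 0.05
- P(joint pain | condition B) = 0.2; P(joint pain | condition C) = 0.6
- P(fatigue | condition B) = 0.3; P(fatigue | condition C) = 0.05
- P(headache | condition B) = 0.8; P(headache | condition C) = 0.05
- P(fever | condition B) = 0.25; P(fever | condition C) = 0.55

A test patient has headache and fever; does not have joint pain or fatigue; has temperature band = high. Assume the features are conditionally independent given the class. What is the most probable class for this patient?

condition B

condition B: 0.1 × 0.2 × (1−0.2) × (1−0.3) × 0.8 × 0.25 = 0.00224
condition C: 0.9 × 0.05 × (1−0.6) × (1−0.05) × 0.05 × 0.55 = 0.00047025
Highest score → condition B.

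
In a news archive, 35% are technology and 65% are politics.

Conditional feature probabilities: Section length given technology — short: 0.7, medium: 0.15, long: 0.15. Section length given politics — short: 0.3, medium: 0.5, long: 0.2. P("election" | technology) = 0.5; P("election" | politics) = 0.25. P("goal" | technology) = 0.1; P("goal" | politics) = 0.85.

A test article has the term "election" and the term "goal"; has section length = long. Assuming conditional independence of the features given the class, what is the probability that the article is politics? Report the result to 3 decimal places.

0.913

technology: 0.35 × 0.15 × 0.5 × 0.1 = 0.002625
politics: 0.65 × 0.2 × 0.25 × 0.85 = 0.027625
P(politics | x) = 0.027625 / 0.03025 ≈ 0.913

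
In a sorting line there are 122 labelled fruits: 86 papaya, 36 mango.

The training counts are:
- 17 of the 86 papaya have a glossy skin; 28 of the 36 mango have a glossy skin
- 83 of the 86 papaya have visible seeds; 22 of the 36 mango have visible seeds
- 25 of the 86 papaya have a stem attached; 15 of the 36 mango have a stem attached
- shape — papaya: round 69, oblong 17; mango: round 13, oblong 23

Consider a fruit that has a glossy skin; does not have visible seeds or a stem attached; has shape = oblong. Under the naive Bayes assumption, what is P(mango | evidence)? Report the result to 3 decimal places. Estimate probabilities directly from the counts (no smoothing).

0.980

papaya: (86/122) × (17/86) × (3/86) × (61/86) × (17/86) ≈ 0.000681544
mango: (36/122) × (28/36) × (14/36) × (21/36) × (23/36) ≈ 0.0332633
P(mango | x) = 0.0332633 / 0.033944844 ≈ 0.980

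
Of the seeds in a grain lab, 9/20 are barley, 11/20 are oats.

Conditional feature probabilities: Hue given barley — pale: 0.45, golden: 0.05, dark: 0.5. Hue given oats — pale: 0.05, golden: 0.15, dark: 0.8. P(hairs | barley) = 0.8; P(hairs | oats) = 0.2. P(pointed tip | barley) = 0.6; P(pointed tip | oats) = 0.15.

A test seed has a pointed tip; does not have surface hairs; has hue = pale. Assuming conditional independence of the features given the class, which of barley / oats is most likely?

barley: 0.45 × 0.45 × (1−0.8) × 0.6 = 0.0243
oats: 0.55 × 0.05 × (1−0.2) × 0.15 = 0.0033
Highest score → barley.

barley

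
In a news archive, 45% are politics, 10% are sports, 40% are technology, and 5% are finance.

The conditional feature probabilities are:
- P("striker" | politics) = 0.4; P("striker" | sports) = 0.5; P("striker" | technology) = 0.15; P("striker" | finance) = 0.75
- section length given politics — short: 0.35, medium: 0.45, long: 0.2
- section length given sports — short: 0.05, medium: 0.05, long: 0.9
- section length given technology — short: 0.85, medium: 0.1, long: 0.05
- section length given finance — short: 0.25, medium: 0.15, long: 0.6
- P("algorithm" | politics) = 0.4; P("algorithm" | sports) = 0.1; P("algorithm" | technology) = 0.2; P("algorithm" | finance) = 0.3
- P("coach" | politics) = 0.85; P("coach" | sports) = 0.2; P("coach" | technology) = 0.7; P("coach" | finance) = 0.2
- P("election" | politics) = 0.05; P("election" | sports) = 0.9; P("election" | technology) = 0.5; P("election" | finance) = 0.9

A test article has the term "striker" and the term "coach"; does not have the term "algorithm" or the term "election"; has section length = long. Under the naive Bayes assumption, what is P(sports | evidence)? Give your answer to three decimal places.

politics: 0.45 × 0.4 × 0.2 × (1−0.4) × 0.85 × (1−0.05) = 0.017442
sports: 0.1 × 0.5 × 0.9 × (1−0.1) × 0.2 × (1−0.9) = 0.00081
technology: 0.4 × 0.15 × 0.05 × (1−0.2) × 0.7 × (1−0.5) = 0.00084
finance: 0.05 × 0.75 × 0.6 × (1−0.3) × 0.2 × (1−0.9) = 0.000315
P(sports | x) = 0.00081 / 0.019407 ≈ 0.042

0.042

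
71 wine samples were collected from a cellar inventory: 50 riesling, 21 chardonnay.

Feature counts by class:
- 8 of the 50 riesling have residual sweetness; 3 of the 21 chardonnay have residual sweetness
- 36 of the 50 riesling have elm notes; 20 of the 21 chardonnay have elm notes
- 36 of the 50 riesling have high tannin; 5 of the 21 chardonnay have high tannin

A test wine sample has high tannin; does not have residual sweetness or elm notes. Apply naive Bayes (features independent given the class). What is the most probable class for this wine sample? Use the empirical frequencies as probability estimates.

riesling

riesling: (50/71) × (42/50) × (14/50) × (36/50) ≈ 0.119256
chardonnay: (21/71) × (18/21) × (1/21) × (5/21) ≈ 0.00287439
Highest score → riesling.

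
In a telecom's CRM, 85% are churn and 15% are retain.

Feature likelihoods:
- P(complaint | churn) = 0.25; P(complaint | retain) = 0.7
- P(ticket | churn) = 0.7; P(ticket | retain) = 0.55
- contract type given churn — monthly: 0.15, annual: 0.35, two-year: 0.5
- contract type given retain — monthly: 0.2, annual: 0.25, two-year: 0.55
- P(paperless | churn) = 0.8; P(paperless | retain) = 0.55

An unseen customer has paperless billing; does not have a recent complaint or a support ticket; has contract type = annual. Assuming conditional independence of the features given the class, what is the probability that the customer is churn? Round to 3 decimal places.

churn: 0.85 × (1−0.25) × (1−0.7) × 0.35 × 0.8 = 0.05355
retain: 0.15 × (1−0.7) × (1−0.55) × 0.25 × 0.55 = 0.002784375
P(churn | x) = 0.05355 / 0.056334375 ≈ 0.951

0.951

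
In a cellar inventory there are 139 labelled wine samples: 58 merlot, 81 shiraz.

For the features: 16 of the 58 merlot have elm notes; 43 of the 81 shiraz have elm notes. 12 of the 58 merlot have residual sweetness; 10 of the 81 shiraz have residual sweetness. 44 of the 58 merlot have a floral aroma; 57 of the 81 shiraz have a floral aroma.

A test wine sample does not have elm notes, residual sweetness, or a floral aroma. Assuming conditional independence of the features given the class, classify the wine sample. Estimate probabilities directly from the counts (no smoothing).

shiraz

merlot: (58/139) × (42/58) × (46/58) × (14/58) ≈ 0.0578448
shiraz: (81/139) × (38/81) × (71/81) × (24/81) ≈ 0.0710016
Highest score → shiraz.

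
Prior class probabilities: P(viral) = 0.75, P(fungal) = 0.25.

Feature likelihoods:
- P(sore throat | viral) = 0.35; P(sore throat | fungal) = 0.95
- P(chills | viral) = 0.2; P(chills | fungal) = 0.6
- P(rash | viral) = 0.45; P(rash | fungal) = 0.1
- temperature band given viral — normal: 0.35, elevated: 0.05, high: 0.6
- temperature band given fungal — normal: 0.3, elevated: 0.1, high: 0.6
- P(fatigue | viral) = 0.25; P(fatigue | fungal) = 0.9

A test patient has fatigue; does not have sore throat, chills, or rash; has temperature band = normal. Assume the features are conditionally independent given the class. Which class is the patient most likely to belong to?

viral

viral: 0.75 × (1−0.35) × (1−0.2) × (1−0.45) × 0.35 × 0.25 = 0.01876875
fungal: 0.25 × (1−0.95) × (1−0.6) × (1−0.1) × 0.3 × 0.9 = 0.001215
Highest score → viral.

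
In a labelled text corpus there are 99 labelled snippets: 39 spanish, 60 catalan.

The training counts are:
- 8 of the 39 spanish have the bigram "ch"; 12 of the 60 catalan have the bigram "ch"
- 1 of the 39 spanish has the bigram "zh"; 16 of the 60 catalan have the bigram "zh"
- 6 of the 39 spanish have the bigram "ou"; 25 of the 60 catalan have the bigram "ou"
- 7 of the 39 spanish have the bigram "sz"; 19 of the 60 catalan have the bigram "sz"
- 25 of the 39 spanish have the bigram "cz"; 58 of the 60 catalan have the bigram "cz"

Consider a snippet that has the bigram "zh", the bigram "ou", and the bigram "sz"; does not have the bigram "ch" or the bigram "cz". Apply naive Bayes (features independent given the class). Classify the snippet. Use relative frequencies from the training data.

spanish: (39/99) × (31/39) × (1/39) × (6/39) × (7/39) × (14/39) ≈ 0.0000795876
catalan: (60/99) × (48/60) × (16/60) × (25/60) × (19/60) × (2/60) ≈ 0.000568649
Highest score → catalan.

catalan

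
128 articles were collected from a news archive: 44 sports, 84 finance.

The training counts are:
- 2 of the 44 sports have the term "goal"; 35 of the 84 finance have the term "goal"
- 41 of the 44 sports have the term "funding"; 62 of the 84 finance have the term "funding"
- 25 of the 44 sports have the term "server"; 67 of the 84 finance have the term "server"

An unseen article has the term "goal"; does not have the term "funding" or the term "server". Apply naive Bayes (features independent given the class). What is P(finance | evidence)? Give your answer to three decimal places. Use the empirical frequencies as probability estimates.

0.969

sports: (44/128) × (2/44) × (3/44) × (19/44) ≈ 0.000460034
finance: (84/128) × (35/84) × (22/84) × (17/84) ≈ 0.0144934
P(finance | x) = 0.0144934 / 0.014953434 ≈ 0.969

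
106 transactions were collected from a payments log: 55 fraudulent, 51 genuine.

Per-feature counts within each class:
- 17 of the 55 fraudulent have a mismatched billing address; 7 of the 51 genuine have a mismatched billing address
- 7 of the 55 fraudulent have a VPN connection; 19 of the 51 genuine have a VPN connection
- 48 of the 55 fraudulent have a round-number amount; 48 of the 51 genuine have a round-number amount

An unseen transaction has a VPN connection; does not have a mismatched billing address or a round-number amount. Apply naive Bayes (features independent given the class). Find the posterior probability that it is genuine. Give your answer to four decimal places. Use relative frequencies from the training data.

fraudulent: (55/106) × (38/55) × (7/55) × (7/55) ≈ 0.00580695
genuine: (51/106) × (44/51) × (19/51) × (3/51) ≈ 0.00909665
P(genuine | x) = 0.00909665 / 0.0149036 ≈ 0.6104

0.6104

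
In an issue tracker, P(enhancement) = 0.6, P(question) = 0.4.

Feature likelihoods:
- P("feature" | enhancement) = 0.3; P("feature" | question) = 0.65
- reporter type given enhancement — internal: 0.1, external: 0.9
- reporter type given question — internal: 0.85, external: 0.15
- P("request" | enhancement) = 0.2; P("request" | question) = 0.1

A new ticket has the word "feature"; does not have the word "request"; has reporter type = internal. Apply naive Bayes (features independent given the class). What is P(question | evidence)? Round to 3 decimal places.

enhancement: 0.6 × 0.3 × 0.1 × (1−0.2) = 0.0144
question: 0.4 × 0.65 × 0.85 × (1−0.1) = 0.1989
P(question | x) = 0.1989 / 0.2133 ≈ 0.932

0.932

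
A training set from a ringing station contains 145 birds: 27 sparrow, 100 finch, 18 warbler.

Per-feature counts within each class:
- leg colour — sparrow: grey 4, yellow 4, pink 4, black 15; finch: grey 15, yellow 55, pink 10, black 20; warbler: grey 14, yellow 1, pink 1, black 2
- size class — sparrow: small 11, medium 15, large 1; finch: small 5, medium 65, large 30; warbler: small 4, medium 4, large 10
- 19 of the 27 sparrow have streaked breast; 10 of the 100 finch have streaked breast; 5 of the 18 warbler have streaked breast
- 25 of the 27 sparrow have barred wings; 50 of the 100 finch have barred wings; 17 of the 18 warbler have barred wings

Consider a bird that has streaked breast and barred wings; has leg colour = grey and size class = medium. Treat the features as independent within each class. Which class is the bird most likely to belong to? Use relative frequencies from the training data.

sparrow: (27/145) × (4/27) × (15/27) × (19/27) × (25/27) ≈ 0.00998586
finch: (100/145) × (15/100) × (65/100) × (10/100) × (50/100) ≈ 0.00336207
warbler: (18/145) × (14/18) × (4/18) × (5/18) × (17/18) ≈ 0.00562887
Highest score → sparrow.

sparrow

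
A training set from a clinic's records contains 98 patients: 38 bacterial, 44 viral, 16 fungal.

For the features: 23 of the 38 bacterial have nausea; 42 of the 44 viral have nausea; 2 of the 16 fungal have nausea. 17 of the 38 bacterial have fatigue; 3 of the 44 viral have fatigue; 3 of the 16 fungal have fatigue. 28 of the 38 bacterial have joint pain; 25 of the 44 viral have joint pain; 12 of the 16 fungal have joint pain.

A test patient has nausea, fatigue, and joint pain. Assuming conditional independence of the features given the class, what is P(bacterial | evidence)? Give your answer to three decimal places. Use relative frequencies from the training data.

0.799

bacterial: (38/98) × (23/38) × (17/38) × (28/38) ≈ 0.0773645
viral: (44/98) × (42/44) × (3/44) × (25/44) ≈ 0.0166027
fungal: (16/98) × (2/16) × (3/16) × (12/16) ≈ 0.0028699
P(bacterial | x) = 0.0773645 / 0.0968371 ≈ 0.799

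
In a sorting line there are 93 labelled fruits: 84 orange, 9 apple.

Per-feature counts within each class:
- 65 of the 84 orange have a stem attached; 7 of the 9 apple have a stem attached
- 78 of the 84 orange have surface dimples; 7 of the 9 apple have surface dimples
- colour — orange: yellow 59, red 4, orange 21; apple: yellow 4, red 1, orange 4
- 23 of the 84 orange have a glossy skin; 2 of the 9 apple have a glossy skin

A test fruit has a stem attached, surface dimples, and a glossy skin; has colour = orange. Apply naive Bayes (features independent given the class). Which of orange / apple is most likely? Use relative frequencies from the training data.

orange

orange: (84/93) × (65/84) × (78/84) × (21/84) × (23/84) ≈ 0.0444257
apple: (9/93) × (7/9) × (7/9) × (4/9) × (2/9) ≈ 0.00578197
Highest score → orange.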